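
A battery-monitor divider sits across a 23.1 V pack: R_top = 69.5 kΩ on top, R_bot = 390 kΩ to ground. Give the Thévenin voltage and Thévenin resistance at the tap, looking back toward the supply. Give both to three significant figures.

V_th is the open-circuit tap voltage: 23.1 × 390/(69.5 + 390) = 19.6 V.
With the supply zeroed, R_top and R_bot appear in parallel from the tap: R_th = R_top‖R_bot = (69.5 × 390)/459.5 = 59.0 kΩ.

V_th = 19.6 V, R_th = 59.0 kΩ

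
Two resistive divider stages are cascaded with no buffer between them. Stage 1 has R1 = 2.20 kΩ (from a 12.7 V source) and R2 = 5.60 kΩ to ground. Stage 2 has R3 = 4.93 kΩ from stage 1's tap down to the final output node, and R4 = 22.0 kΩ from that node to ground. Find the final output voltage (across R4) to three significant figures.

Stage 2 presents R3+R4 = 26.93 kΩ as a load on stage 1's tap.
Stage 1's lower leg becomes R2‖(R3+R4) = 4.636 kΩ, so V_mid = 12.7 × 4.636/6.836 = 8.613 V.
Stage 2 is itself unloaded: V_out = V_mid × R4/(R3+R4) = 8.613 × 22.0/26.93 = 7.04 V.

V_out ≈ 7.04 V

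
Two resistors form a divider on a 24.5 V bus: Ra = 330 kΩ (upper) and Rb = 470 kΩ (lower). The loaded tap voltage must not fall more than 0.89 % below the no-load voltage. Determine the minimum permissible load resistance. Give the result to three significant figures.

Output resistance R_th = Ra‖Rb = (330 × 470)/800.0 = 193.9 kΩ.
The fractional drop is R_th/(R_th + R_L); requiring this ≤ 0.00890 gives R_L ≥ R_th(1/0.00890 − 1) = 193.9 × 111.4 = 21.6 MΩ.

R_L(min) ≈ 21.6 MΩ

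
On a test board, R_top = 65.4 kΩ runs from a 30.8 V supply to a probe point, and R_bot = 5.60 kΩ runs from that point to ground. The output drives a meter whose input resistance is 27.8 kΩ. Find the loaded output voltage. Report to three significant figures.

The load sits in parallel with R_bot: R_bot‖R_L = (5.60 × 27.8) / (5.60 + 27.8) = 4.661 kΩ.
V_out = 30.8 × 4.661 / (65.4 + 4.661) = 30.8 × 4.661/70.06 = 2.05 V.
(Unloaded it would have been 2.43 V.)

V_out ≈ 2.05 V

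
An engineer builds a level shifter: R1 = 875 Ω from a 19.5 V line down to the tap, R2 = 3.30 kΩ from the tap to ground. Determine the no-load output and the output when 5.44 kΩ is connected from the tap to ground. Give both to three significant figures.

Unloaded: 15.4 V; loaded: 13.7 V

Open-circuit: V = 19.5 × 3300/(875 + 3300) = 15.4 V.
With the load, R2 becomes R2‖R_L = 2054 Ω, so V = 19.5 × 2054/2929 = 13.7 V.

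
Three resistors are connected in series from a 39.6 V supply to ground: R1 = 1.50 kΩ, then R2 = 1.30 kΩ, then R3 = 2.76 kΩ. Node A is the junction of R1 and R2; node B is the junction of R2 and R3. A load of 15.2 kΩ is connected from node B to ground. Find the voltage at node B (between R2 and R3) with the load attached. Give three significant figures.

At node B, R3 is in parallel with the load: R3‖R_L = 2.336 kΩ.
Below node A the resistance is R2 + (R3‖R_L) = 3.636 kΩ, so V_A = 39.6 × 3.636/5.136 = 28.03 V.
Then V_B = V_A × (R3‖R_L)/(R2 + R3‖R_L) = 28.03 × 2.336/3.636 = 18.0 V.

V ≈ 18.0 V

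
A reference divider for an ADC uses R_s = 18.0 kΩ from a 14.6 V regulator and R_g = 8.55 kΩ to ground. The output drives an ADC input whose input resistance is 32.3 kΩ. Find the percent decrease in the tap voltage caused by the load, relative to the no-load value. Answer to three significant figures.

The divider's output (Thévenin) resistance is R_s‖R_g = 5.797 kΩ.
Fractional drop under load = R_th/(R_th + R_L) = 5.797 / (5.797 + 32.3) = 0.1522.
So the output falls by 15.2 %.

15.2 %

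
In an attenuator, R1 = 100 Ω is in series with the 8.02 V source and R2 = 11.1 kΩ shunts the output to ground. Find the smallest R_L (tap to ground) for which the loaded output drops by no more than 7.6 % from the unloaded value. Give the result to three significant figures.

Output resistance R_th = R1‖R2 = (100 × 11100)/11200 = 99.11 Ω.
The fractional drop is R_th/(R_th + R_L); requiring this ≤ 0.0760 gives R_L ≥ R_th(1/0.0760 − 1) = 99.11 × 12.16 = 1.20 kΩ.

R_L(min) ≈ 1.20 kΩ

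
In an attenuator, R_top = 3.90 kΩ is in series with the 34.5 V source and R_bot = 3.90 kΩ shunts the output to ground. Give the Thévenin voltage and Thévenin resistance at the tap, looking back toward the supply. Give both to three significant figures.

V_th = 17.2 V, R_th = 1.95 kΩ

V_th is the open-circuit tap voltage: 34.5 × 3.90/(3.90 + 3.90) = 17.2 V.
With the supply zeroed, R_top and R_bot appear in parallel from the tap: R_th = R_top‖R_bot = (3.90 × 3.90)/7.800 = 1.95 kΩ.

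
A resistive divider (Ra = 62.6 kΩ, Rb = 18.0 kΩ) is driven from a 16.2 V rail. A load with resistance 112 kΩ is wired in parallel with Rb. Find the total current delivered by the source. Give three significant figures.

I ≈ 0.207 mA

Rb‖R_L = 15.51 kΩ, so the source sees Ra + Rb‖R_L = 78.11 kΩ.
I = 16.2 V / 78.11 kΩ = 0.207 mA.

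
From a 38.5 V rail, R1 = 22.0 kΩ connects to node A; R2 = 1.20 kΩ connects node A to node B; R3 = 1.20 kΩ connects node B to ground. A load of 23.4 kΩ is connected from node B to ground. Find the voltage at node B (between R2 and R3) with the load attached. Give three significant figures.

V ≈ 1.81 V

At node B, R3 is in parallel with the load: R3‖R_L = 1.141 kΩ.
Below node A the resistance is R2 + (R3‖R_L) = 2.341 kΩ, so V_A = 38.5 × 2.341/24.34 = 3.703 V.
Then V_B = V_A × (R3‖R_L)/(R2 + R3‖R_L) = 3.703 × 1.141/2.341 = 1.81 V.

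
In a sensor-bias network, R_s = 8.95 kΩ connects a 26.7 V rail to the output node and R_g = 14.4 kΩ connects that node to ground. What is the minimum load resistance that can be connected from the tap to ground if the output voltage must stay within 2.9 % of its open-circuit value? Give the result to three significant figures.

R_L(min) ≈ 185 kΩ

Output resistance R_th = R_s‖R_g = (8.95 × 14.4)/23.35 = 5.519 kΩ.
The fractional drop is R_th/(R_th + R_L); requiring this ≤ 0.0290 gives R_L ≥ R_th(1/0.0290 − 1) = 5.519 × 33.48 = 185 kΩ.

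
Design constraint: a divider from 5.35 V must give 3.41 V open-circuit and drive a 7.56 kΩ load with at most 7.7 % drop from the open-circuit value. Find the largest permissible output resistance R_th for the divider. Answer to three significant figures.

R_th ≤ 631 Ω

Loading drop = R_th/(R_th + R_L) ≤ 0.0770, so R_th ≤ R_L · ε/(1−ε) = 7.56 kΩ × 0.0770/0.9230 = 631 Ω.
(Any R1, R2 with R2/(R1+R2) = 0.637 and R1‖R2 ≤ 631 Ω will meet the spec.)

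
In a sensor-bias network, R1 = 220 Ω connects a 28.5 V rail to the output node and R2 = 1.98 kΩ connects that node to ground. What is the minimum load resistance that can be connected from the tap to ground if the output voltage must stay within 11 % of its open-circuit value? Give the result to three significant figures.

Output resistance R_th = R1‖R2 = (220 × 1980)/2200 = 198.0 Ω.
The fractional drop is R_th/(R_th + R_L); requiring this ≤ 0.110 gives R_L ≥ R_th(1/0.110 − 1) = 198.0 × 8.091 = 1.60 kΩ.

R_L(min) ≈ 1.60 kΩ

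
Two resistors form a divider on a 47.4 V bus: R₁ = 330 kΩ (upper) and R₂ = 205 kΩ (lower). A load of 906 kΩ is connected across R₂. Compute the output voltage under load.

The load sits in parallel with R₂: R₂‖R_L = (205 × 906) / (205 + 906) = 167.2 kΩ.
V_out = 47.4 × 167.2 / (330 + 167.2) = 47.4 × 167.2/497.2 = 15.9 V.

V_out ≈ 15.9 V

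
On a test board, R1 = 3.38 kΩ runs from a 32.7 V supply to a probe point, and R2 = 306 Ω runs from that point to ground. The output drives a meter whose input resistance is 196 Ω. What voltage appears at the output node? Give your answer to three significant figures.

V_out ≈ 1.12 V

The load sits in parallel with R2: R2‖R_L = (306 × 196) / (306 + 196) = 119.5 Ω.
V_out = 32.7 × 119.5 / (3380 + 119.5) = 32.7 × 119.5/3499 = 1.12 V.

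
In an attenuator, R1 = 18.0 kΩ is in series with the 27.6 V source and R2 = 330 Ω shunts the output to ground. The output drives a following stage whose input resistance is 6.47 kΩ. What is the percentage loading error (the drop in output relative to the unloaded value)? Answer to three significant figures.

The divider's output (Thévenin) resistance is R1‖R2 = 324.1 Ω.
Fractional drop under load = R_th/(R_th + R_L) = 324.1 / (324.1 + 6470) = 0.04770.
So the output falls by 4.77 %.

4.77 %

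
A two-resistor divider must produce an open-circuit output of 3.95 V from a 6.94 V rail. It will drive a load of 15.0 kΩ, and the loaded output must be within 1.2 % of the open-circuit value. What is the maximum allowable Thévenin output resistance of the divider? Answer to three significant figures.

Loading drop = R_th/(R_th + R_L) ≤ 0.0120, so R_th ≤ R_L · ε/(1−ε) = 15.0 kΩ × 0.0120/0.9880 = 182 Ω.
(Any R1, R2 with R2/(R1+R2) = 0.569 and R1‖R2 ≤ 182 Ω will meet the spec.)

R_th ≤ 182 Ω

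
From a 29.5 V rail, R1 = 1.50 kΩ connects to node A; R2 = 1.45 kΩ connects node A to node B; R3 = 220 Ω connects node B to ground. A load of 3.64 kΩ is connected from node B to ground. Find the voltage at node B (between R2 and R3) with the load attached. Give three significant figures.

At node B, R3 is in parallel with the load: R3‖R_L = 207.5 Ω.
Below node A the resistance is R2 + (R3‖R_L) = 1657 Ω, so V_A = 29.5 × 1657/3157 = 15.49 V.
Then V_B = V_A × (R3‖R_L)/(R2 + R3‖R_L) = 15.49 × 207.5/1657 = 1.94 V.

V ≈ 1.94 V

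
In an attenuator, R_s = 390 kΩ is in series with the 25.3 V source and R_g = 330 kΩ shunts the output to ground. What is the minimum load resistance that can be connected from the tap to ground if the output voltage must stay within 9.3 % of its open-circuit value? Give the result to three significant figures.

R_L(min) ≈ 1.74 MΩ

Output resistance R_th = R_s‖R_g = (390 × 330)/720.0 = 178.8 kΩ.
The fractional drop is R_th/(R_th + R_L); requiring this ≤ 0.0930 gives R_L ≥ R_th(1/0.0930 − 1) = 178.8 × 9.753 = 1.74 MΩ.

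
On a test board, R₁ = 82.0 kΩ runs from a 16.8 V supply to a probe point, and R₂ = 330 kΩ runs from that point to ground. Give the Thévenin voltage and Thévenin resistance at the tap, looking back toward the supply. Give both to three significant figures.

V_th = 13.5 V, R_th = 65.7 kΩ

V_th is the open-circuit tap voltage: 16.8 × 330/(82.0 + 330) = 13.5 V.
With the supply zeroed, R₁ and R₂ appear in parallel from the tap: R_th = R₁‖R₂ = (82.0 × 330)/412.0 = 65.7 kΩ.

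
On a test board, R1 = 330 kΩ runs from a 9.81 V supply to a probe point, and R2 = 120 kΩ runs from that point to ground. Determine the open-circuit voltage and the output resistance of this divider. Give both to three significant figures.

V_th is the open-circuit tap voltage: 9.81 × 120/(330 + 120) = 2.62 V.
With the supply zeroed, R1 and R2 appear in parallel from the tap: R_th = R1‖R2 = (330 × 120)/450.0 = 88.0 kΩ.

V_th = 2.62 V, R_th = 88.0 kΩ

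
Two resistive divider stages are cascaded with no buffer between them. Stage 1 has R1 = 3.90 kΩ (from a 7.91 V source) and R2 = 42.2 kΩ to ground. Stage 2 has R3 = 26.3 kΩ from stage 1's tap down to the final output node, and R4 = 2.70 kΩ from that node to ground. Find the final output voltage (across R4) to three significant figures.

Stage 2 presents R3+R4 = 29.00 kΩ as a load on stage 1's tap.
Stage 1's lower leg becomes R2‖(R3+R4) = 17.19 kΩ, so V_mid = 7.91 × 17.19/21.09 = 6.447 V.
Stage 2 is itself unloaded: V_out = V_mid × R4/(R3+R4) = 6.447 × 2.70/29.00 = 0.600 V.

V_out ≈ 0.600 V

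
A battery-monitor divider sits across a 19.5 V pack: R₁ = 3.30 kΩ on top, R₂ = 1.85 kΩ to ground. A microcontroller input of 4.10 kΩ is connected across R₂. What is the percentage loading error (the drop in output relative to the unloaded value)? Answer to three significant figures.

The divider's output (Thévenin) resistance is R₁‖R₂ = 1.185 kΩ.
Fractional drop under load = R_th/(R_th + R_L) = 1.185 / (1.185 + 4.10) = 0.2243.
So the output falls by 22.4 %.

22.4 %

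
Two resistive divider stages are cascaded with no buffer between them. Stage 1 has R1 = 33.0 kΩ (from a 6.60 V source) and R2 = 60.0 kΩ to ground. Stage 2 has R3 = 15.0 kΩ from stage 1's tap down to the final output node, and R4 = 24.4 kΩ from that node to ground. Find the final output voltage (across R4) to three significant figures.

V_out ≈ 1.71 V

Stage 2 presents R3+R4 = 39.40 kΩ as a load on stage 1's tap.
Stage 1's lower leg becomes R2‖(R3+R4) = 23.78 kΩ, so V_mid = 6.60 × 23.78/56.78 = 2.764 V.
Stage 2 is itself unloaded: V_out = V_mid × R4/(R3+R4) = 2.764 × 24.4/39.40 = 1.71 V.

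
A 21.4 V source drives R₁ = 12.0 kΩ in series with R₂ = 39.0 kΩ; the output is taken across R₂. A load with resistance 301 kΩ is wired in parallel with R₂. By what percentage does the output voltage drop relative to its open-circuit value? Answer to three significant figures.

2.96 %

The divider's output (Thévenin) resistance is R₁‖R₂ = 9.176 kΩ.
Fractional drop under load = R_th/(R_th + R_L) = 9.176 / (9.176 + 301) = 0.02958.
So the output falls by 2.96 %.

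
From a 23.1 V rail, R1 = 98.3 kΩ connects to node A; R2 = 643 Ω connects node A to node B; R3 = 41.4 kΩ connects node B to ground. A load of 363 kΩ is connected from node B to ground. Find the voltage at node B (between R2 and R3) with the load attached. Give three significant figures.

At node B, R3 is in parallel with the load: R3‖R_L = 37160 Ω.
Below node A the resistance is R2 + (R3‖R_L) = 37800 Ω, so V_A = 23.1 × 37800/136100 = 6.416 V.
Then V_B = V_A × (R3‖R_L)/(R2 + R3‖R_L) = 6.416 × 37160/37800 = 6.31 V.

V ≈ 6.31 V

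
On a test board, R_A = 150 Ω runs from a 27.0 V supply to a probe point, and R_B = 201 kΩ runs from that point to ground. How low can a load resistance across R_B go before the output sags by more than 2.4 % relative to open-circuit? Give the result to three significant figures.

Output resistance R_th = R_A‖R_B = (150 × 201000)/201200 = 149.9 Ω.
The fractional drop is R_th/(R_th + R_L); requiring this ≤ 0.0240 gives R_L ≥ R_th(1/0.0240 − 1) = 149.9 × 40.67 = 6.10 kΩ.

R_L(min) ≈ 6.10 kΩ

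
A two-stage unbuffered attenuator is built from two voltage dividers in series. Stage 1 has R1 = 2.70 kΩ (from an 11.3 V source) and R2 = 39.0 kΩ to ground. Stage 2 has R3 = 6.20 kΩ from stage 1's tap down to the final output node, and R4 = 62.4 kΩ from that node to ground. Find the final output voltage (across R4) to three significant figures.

Stage 2 presents R3+R4 = 68.60 kΩ as a load on stage 1's tap.
Stage 1's lower leg becomes R2‖(R3+R4) = 24.86 kΩ, so V_mid = 11.3 × 24.86/27.56 = 10.19 V.
Stage 2 is itself unloaded: V_out = V_mid × R4/(R3+R4) = 10.19 × 62.4/68.60 = 9.27 V.

V_out ≈ 9.27 V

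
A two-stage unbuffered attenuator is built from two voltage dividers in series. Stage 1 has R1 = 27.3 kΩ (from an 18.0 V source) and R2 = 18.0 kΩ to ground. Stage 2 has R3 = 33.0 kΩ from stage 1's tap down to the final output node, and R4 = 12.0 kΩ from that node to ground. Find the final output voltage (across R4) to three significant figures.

Stage 2 presents R3+R4 = 45.00 kΩ as a load on stage 1's tap.
Stage 1's lower leg becomes R2‖(R3+R4) = 12.86 kΩ, so V_mid = 18.0 × 12.86/40.16 = 5.763 V.
Stage 2 is itself unloaded: V_out = V_mid × R4/(R3+R4) = 5.763 × 12.0/45.00 = 1.54 V.

V_out ≈ 1.54 V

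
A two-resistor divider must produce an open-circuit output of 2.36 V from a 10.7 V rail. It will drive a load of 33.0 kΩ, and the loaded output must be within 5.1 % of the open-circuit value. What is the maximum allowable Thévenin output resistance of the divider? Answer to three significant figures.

Loading drop = R_th/(R_th + R_L) ≤ 0.0510, so R_th ≤ R_L · ε/(1−ε) = 33.0 kΩ × 0.0510/0.9490 = 1.77 kΩ.
(Any R1, R2 with R2/(R1+R2) = 0.221 and R1‖R2 ≤ 1.77 kΩ will meet the spec.)

R_th ≤ 1.77 kΩ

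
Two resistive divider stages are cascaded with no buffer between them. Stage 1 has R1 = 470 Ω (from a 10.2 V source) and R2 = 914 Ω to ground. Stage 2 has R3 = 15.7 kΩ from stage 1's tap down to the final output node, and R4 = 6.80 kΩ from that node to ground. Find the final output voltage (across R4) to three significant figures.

V_out ≈ 2.01 V

Stage 2 presents R3+R4 = 22500 Ω as a load on stage 1's tap.
Stage 1's lower leg becomes R2‖(R3+R4) = 878.3 Ω, so V_mid = 10.2 × 878.3/1348 = 6.644 V.
Stage 2 is itself unloaded: V_out = V_mid × R4/(R3+R4) = 6.644 × 6800/22500 = 2.01 V.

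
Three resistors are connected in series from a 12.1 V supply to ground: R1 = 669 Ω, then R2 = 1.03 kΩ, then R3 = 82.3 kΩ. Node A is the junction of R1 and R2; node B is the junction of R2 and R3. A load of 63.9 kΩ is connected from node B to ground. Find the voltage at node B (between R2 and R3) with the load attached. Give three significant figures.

V ≈ 11.6 V

At node B, R3 is in parallel with the load: R3‖R_L = 35970 Ω.
Below node A the resistance is R2 + (R3‖R_L) = 37000 Ω, so V_A = 12.1 × 37000/37670 = 11.89 V.
Then V_B = V_A × (R3‖R_L)/(R2 + R3‖R_L) = 11.89 × 35970/37000 = 11.6 V.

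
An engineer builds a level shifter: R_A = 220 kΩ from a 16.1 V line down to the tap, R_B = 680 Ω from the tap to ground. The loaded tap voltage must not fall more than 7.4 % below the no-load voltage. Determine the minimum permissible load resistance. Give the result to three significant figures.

Output resistance R_th = R_A‖R_B = (220000 × 680)/220700 = 677.9 Ω.
The fractional drop is R_th/(R_th + R_L); requiring this ≤ 0.0740 gives R_L ≥ R_th(1/0.0740 − 1) = 677.9 × 12.51 = 8.48 kΩ.

R_L(min) ≈ 8.48 kΩ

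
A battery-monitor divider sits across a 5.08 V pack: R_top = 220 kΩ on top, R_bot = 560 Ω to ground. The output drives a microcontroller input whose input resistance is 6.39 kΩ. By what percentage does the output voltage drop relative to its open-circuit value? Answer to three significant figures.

The divider's output (Thévenin) resistance is R_top‖R_bot = 558.6 Ω.
Fractional drop under load = R_th/(R_th + R_L) = 558.6 / (558.6 + 6390) = 0.08039.
So the output falls by 8.04 %.

8.04 %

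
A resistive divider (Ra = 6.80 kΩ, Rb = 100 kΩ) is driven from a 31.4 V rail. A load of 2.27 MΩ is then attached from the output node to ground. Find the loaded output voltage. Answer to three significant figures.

V_out ≈ 29.3 V

The load sits in parallel with Rb: Rb‖R_L = (100 × 2270) / (100 + 2270) = 95.78 kΩ.
V_out = 31.4 × 95.78 / (6.80 + 95.78) = 31.4 × 95.78/102.6 = 29.3 V.
(Unloaded it would have been 29.4 V.)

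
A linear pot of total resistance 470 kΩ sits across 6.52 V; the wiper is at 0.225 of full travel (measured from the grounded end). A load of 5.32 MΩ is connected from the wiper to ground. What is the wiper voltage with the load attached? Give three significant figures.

The wiper splits the pot into (1−α)R = 364.2 kΩ above and αR = 105.8 kΩ below.
Lower section ‖ load = 103.7 kΩ.
V_wiper = 6.52 × 103.7/(364.2 + 103.7) = 1.44 V.

V ≈ 1.44 V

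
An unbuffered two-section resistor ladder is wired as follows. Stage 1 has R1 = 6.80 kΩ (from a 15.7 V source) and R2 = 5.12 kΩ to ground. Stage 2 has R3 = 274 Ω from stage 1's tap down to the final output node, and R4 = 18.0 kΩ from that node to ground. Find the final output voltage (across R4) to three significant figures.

Stage 2 presents R3+R4 = 18270 Ω as a load on stage 1's tap.
Stage 1's lower leg becomes R2‖(R3+R4) = 3999 Ω, so V_mid = 15.7 × 3999/10800 = 5.814 V.
Stage 2 is itself unloaded: V_out = V_mid × R4/(R3+R4) = 5.814 × 18000/18270 = 5.73 V.

V_out ≈ 5.73 V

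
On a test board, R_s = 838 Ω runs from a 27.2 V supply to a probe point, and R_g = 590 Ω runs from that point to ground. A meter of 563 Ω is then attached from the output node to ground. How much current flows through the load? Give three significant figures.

R_g‖R_L = 288.1 Ω; V_out = 27.2 × 288.1/1126 = 6.959 V.
I_L = V_out / R_L = 6.959 / 563 Ω = 12.4 mA.

I_L ≈ 12.4 mA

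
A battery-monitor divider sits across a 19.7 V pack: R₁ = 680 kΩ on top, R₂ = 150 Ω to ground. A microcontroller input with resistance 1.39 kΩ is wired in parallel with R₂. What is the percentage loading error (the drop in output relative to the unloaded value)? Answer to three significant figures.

9.74 %

Unloaded V = 19.7 × 150/680200 = 0.0043446 V.
Loaded: R₂‖R_L = 135.4 Ω, giving V = 19.7 × 135.4/680100 = 0.0039215 V.
Drop = (0.0043446 − 0.0039215) / 0.0043446 = 9.74 %.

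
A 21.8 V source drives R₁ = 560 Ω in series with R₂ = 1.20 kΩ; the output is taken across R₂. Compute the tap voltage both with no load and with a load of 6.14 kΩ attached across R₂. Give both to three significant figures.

Open-circuit: V = 21.8 × 1200/(560 + 1200) = 14.9 V.
With the load, R₂ becomes R₂‖R_L = 1004 Ω, so V = 21.8 × 1004/1564 = 14.0 V.

Unloaded: 14.9 V; loaded: 14.0 V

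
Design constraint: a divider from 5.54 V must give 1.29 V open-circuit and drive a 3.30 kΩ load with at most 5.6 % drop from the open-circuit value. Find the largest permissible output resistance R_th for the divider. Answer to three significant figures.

R_th ≤ 196 Ω

Loading drop = R_th/(R_th + R_L) ≤ 0.0560, so R_th ≤ R_L · ε/(1−ε) = 3.30 kΩ × 0.0560/0.9440 = 196 Ω.
(Any R1, R2 with R2/(R1+R2) = 0.233 and R1‖R2 ≤ 196 Ω will meet the spec.)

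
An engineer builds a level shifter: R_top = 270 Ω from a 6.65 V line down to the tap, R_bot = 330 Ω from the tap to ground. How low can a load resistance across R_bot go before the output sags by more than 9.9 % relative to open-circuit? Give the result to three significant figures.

Output resistance R_th = R_top‖R_bot = (270 × 330)/600.0 = 148.5 Ω.
The fractional drop is R_th/(R_th + R_L); requiring this ≤ 0.0990 gives R_L ≥ R_th(1/0.0990 − 1) = 148.5 × 9.101 = 1.35 kΩ.

R_L(min) ≈ 1.35 kΩ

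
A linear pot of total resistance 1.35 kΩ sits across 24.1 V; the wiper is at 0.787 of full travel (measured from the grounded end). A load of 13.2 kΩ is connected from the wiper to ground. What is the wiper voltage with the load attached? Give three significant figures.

The wiper splits the pot into (1−α)R = 287.5 Ω above and αR = 1062 Ω below.
Lower section ‖ load = 983.3 Ω.
V_wiper = 24.1 × 983.3/(287.5 + 983.3) = 18.6 V.

V ≈ 18.6 V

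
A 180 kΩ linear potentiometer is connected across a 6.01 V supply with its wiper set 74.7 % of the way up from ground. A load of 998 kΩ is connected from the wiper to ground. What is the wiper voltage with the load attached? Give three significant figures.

The wiper splits the pot into (1−α)R = 45.54 kΩ above and αR = 134.5 kΩ below.
Lower section ‖ load = 118.5 kΩ.
V_wiper = 6.01 × 118.5/(45.54 + 118.5) = 4.34 V.

V ≈ 4.34 V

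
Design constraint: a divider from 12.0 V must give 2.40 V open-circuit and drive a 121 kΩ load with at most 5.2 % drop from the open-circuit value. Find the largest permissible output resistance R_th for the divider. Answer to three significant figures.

R_th ≤ 6.64 kΩ

Loading drop = R_th/(R_th + R_L) ≤ 0.0520, so R_th ≤ R_L · ε/(1−ε) = 121 kΩ × 0.0520/0.9480 = 6.64 kΩ.
(Any R1, R2 with R2/(R1+R2) = 0.200 and R1‖R2 ≤ 6.64 kΩ will meet the spec.)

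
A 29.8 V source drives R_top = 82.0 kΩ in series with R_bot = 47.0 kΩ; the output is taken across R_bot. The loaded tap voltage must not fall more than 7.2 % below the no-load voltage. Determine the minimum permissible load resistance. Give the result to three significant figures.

R_L(min) ≈ 385 kΩ

Output resistance R_th = R_top‖R_bot = (82.0 × 47.0)/129.0 = 29.88 kΩ.
The fractional drop is R_th/(R_th + R_L); requiring this ≤ 0.0720 gives R_L ≥ R_th(1/0.0720 − 1) = 29.88 × 12.89 = 385 kΩ.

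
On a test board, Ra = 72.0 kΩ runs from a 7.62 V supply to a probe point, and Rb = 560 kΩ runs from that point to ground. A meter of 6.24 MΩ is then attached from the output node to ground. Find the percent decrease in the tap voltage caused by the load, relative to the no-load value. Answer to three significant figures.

1.01 %

The divider's output (Thévenin) resistance is Ra‖Rb = 63.80 kΩ.
Fractional drop under load = R_th/(R_th + R_L) = 63.80 / (63.80 + 6240) = 0.01012.
So the output falls by 1.01 %.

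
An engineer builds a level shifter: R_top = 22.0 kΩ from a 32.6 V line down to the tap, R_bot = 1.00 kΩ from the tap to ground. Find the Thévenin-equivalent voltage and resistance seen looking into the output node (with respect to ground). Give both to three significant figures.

V_th = 1.42 V, R_th = 957 Ω

V_th is the open-circuit tap voltage: 32.6 × 1.00/(22.0 + 1.00) = 1.42 V.
With the supply zeroed, R_top and R_bot appear in parallel from the tap: R_th = R_top‖R_bot = (22.0 × 1.00)/23.00 = 957 Ω.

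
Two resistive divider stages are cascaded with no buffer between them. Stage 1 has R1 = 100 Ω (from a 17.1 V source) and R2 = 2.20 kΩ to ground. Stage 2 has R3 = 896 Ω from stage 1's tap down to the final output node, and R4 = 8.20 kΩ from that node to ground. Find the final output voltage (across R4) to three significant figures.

V_out ≈ 14.6 V

Stage 2 presents R3+R4 = 9096 Ω as a load on stage 1's tap.
Stage 1's lower leg becomes R2‖(R3+R4) = 1772 Ω, so V_mid = 17.1 × 1772/1872 = 16.19 V.
Stage 2 is itself unloaded: V_out = V_mid × R4/(R3+R4) = 16.19 × 8200/9096 = 14.6 V.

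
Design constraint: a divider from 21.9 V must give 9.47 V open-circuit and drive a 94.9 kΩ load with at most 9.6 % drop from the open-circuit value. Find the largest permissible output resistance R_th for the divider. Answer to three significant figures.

Loading drop = R_th/(R_th + R_L) ≤ 0.0960, so R_th ≤ R_L · ε/(1−ε) = 94.9 kΩ × 0.0960/0.9040 = 10.1 kΩ.

R_th ≤ 10.1 kΩ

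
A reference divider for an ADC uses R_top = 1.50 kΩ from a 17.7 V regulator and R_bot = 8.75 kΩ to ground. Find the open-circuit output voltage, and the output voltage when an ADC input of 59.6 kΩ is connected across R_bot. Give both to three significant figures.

Unloaded: 15.1 V; loaded: 14.8 V

Open-circuit: V = 17.7 × 8.75/(1.50 + 8.75) = 15.1 V.
With the load, R_bot becomes R_bot‖R_L = 7.630 kΩ, so V = 17.7 × 7.630/9.130 = 14.8 V.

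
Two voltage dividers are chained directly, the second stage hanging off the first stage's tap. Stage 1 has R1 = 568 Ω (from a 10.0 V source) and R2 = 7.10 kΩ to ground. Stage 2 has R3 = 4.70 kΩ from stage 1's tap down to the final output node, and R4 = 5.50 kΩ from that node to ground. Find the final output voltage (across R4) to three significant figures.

V_out ≈ 4.75 V

Stage 2 presents R3+R4 = 10200 Ω as a load on stage 1's tap.
Stage 1's lower leg becomes R2‖(R3+R4) = 4186 Ω, so V_mid = 10.0 × 4186/4754 = 8.805 V.
Stage 2 is itself unloaded: V_out = V_mid × R4/(R3+R4) = 8.805 × 5500/10200 = 4.75 V.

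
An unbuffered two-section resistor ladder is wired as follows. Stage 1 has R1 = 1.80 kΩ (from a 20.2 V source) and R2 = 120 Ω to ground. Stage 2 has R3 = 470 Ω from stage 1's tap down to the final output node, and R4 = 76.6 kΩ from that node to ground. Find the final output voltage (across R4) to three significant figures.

V_out ≈ 1.25 V

Stage 2 presents R3+R4 = 77070 Ω as a load on stage 1's tap.
Stage 1's lower leg becomes R2‖(R3+R4) = 119.8 Ω, so V_mid = 20.2 × 119.8/1920 = 1.261 V.
Stage 2 is itself unloaded: V_out = V_mid × R4/(R3+R4) = 1.261 × 76600/77070 = 1.25 V.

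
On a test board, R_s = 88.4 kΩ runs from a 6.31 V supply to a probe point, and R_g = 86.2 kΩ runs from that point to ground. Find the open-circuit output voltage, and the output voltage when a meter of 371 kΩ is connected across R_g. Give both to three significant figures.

Unloaded: 3.12 V; loaded: 2.79 V

Open-circuit: V = 6.31 × 86.2/(88.4 + 86.2) = 3.12 V.
With the load, R_g becomes R_g‖R_L = 69.95 kΩ, so V = 6.31 × 69.95/158.3 = 2.79 V.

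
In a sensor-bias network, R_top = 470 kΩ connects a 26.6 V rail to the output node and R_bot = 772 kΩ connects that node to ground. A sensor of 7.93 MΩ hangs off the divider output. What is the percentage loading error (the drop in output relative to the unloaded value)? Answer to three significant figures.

3.55 %

The divider's output (Thévenin) resistance is R_top‖R_bot = 292.1 kΩ.
Fractional drop under load = R_th/(R_th + R_L) = 292.1 / (292.1 + 7930) = 0.03553.
So the output falls by 3.55 %.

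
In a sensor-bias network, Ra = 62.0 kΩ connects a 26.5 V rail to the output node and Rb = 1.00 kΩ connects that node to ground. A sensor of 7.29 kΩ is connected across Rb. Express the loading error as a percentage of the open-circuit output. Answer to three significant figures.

11.9 %

The divider's output (Thévenin) resistance is Ra‖Rb = 0.9841 kΩ.
Fractional drop under load = R_th/(R_th + R_L) = 0.9841 / (0.9841 + 7.29) = 0.1189.
So the output falls by 11.9 %.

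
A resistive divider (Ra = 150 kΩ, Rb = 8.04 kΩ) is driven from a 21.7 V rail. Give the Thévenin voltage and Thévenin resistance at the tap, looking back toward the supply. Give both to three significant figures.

V_th is the open-circuit tap voltage: 21.7 × 8.04/(150 + 8.04) = 1.10 V.
With the supply zeroed, Ra and Rb appear in parallel from the tap: R_th = Ra‖Rb = (150 × 8.04)/158.0 = 7.63 kΩ.

V_th = 1.10 V, R_th = 7.63 kΩ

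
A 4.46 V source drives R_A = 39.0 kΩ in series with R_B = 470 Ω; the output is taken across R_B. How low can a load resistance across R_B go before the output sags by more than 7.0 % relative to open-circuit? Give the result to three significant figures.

Output resistance R_th = R_A‖R_B = (39000 × 470)/39470 = 464.4 Ω.
The fractional drop is R_th/(R_th + R_L); requiring this ≤ 0.0700 gives R_L ≥ R_th(1/0.0700 − 1) = 464.4 × 13.29 = 6.17 kΩ.

R_L(min) ≈ 6.17 kΩ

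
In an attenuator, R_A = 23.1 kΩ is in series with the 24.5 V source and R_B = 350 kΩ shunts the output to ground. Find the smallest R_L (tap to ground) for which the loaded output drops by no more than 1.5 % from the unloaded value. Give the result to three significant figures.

Output resistance R_th = R_A‖R_B = (23.1 × 350)/373.1 = 21.67 kΩ.
The fractional drop is R_th/(R_th + R_L); requiring this ≤ 0.0150 gives R_L ≥ R_th(1/0.0150 − 1) = 21.67 × 65.67 = 1.42 MΩ.

R_L(min) ≈ 1.42 MΩ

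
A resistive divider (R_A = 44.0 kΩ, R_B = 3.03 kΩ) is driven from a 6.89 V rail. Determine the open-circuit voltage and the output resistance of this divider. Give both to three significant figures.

V_th is the open-circuit tap voltage: 6.89 × 3.03/(44.0 + 3.03) = 0.444 V.
With the supply zeroed, R_A and R_B appear in parallel from the tap: R_th = R_A‖R_B = (44.0 × 3.03)/47.03 = 2.83 kΩ.

V_th = 0.444 V, R_th = 2.83 kΩ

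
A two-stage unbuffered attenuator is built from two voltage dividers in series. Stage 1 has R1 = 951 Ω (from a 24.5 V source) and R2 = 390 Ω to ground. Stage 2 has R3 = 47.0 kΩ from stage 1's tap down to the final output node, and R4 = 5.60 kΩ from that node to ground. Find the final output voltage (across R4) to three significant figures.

V_out ≈ 0.755 V

Stage 2 presents R3+R4 = 52600 Ω as a load on stage 1's tap.
Stage 1's lower leg becomes R2‖(R3+R4) = 387.1 Ω, so V_mid = 24.5 × 387.1/1338 = 7.088 V.
Stage 2 is itself unloaded: V_out = V_mid × R4/(R3+R4) = 7.088 × 5600/52600 = 0.755 V.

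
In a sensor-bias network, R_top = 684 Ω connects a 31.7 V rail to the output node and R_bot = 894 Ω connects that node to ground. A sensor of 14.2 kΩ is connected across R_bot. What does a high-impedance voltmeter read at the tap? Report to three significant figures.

The load sits in parallel with R_bot: R_bot‖R_L = (894 × 14200) / (894 + 14200) = 841.0 Ω.
V_out = 31.7 × 841.0 / (684 + 841.0) = 31.7 × 841.0/1525 = 17.5 V.
(Unloaded it would have been 18.0 V.)

V_out ≈ 17.5 V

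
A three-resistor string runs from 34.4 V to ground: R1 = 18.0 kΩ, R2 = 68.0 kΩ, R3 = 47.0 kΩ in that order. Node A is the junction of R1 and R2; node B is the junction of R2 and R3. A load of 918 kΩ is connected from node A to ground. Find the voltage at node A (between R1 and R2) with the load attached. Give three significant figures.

V ≈ 29.2 V

Below node A the series string R2+R3 = 115.0 kΩ sits in parallel with the 918 kΩ load: 102.2 kΩ.
V_A = 34.4 × 102.2/(18.0 + 102.2) = 29.2 V.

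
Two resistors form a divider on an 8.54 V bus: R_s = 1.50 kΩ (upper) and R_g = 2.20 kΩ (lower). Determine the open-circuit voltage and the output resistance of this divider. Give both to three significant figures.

V_th = 5.08 V, R_th = 892 Ω

V_th is the open-circuit tap voltage: 8.54 × 2.20/(1.50 + 2.20) = 5.08 V.
With the supply zeroed, R_s and R_g appear in parallel from the tap: R_th = R_s‖R_g = (1.50 × 2.20)/3.700 = 892 Ω.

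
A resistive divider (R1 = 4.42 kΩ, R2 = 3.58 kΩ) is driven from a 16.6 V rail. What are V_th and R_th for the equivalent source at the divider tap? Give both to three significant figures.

V_th is the open-circuit tap voltage: 16.6 × 3.58/(4.42 + 3.58) = 7.43 V.
With the supply zeroed, R1 and R2 appear in parallel from the tap: R_th = R1‖R2 = (4.42 × 3.58)/8.000 = 1.98 kΩ.

V_th = 7.43 V, R_th = 1.98 kΩ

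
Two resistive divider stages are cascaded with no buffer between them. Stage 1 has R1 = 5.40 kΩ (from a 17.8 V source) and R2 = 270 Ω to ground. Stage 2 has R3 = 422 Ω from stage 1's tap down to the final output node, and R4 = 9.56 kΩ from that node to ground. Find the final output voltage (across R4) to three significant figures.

Stage 2 presents R3+R4 = 9982 Ω as a load on stage 1's tap.
Stage 1's lower leg becomes R2‖(R3+R4) = 262.9 Ω, so V_mid = 17.8 × 262.9/5663 = 0.8263 V.
Stage 2 is itself unloaded: V_out = V_mid × R4/(R3+R4) = 0.8263 × 9560/9982 = 0.791 V.

V_out ≈ 0.791 V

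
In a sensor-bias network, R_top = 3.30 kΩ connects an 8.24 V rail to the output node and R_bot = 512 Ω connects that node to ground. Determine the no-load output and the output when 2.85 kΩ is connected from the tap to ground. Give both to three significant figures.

Open-circuit: V = 8.24 × 512/(3300 + 512) = 1.11 V.
With the load, R_bot becomes R_bot‖R_L = 434.0 Ω, so V = 8.24 × 434.0/3734 = 0.958 V.

Unloaded: 1.11 V; loaded: 0.958 V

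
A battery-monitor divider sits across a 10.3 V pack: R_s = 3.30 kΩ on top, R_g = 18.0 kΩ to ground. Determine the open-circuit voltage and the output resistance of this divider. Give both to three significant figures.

V_th is the open-circuit tap voltage: 10.3 × 18.0/(3.30 + 18.0) = 8.70 V.
With the supply zeroed, R_s and R_g appear in parallel from the tap: R_th = R_s‖R_g = (3.30 × 18.0)/21.30 = 2.79 kΩ.

V_th = 8.70 V, R_th = 2.79 kΩ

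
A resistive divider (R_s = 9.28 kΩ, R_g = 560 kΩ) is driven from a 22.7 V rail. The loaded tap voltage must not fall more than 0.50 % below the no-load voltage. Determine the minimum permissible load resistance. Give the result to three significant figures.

Output resistance R_th = R_s‖R_g = (9.28 × 560)/569.3 = 9.129 kΩ.
The fractional drop is R_th/(R_th + R_L); requiring this ≤ 0.00500 gives R_L ≥ R_th(1/0.00500 − 1) = 9.129 × 199.0 = 1.82 MΩ.

R_L(min) ≈ 1.82 MΩ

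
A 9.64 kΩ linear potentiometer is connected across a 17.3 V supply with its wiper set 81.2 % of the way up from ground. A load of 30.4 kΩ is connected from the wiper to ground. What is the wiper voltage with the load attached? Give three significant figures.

The wiper splits the pot into (1−α)R = 1.812 kΩ above and αR = 7.828 kΩ below.
Lower section ‖ load = 6.225 kΩ.
V_wiper = 17.3 × 6.225/(1.812 + 6.225) = 13.4 V.

V ≈ 13.4 V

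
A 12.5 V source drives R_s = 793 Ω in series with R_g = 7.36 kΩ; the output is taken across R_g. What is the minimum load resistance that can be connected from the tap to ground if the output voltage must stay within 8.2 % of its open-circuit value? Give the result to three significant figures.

R_L(min) ≈ 8.01 kΩ

Output resistance R_th = R_s‖R_g = (793 × 7360)/8153 = 715.9 Ω.
The fractional drop is R_th/(R_th + R_L); requiring this ≤ 0.0820 gives R_L ≥ R_th(1/0.0820 − 1) = 715.9 × 11.20 = 8.01 kΩ.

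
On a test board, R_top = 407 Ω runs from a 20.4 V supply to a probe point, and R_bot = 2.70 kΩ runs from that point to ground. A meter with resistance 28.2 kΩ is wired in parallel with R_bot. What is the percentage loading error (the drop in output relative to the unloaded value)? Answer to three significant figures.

1.24 %

The divider's output (Thévenin) resistance is R_top‖R_bot = 353.7 Ω.
Fractional drop under load = R_th/(R_th + R_L) = 353.7 / (353.7 + 28200) = 0.01239.
So the output falls by 1.24 %.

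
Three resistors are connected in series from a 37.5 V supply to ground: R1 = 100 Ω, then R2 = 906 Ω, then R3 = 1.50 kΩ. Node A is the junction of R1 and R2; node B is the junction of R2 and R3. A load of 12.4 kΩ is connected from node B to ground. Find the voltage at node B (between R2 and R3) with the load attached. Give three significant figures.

V ≈ 21.4 V

At node B, R3 is in parallel with the load: R3‖R_L = 1338 Ω.
Below node A the resistance is R2 + (R3‖R_L) = 2244 Ω, so V_A = 37.5 × 2244/2344 = 35.90 V.
Then V_B = V_A × (R3‖R_L)/(R2 + R3‖R_L) = 35.90 × 1338/2244 = 21.4 V.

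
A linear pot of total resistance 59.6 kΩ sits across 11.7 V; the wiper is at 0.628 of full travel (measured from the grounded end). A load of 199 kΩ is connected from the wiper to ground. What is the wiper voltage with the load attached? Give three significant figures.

The wiper splits the pot into (1−α)R = 22.17 kΩ above and αR = 37.43 kΩ below.
Lower section ‖ load = 31.50 kΩ.
V_wiper = 11.7 × 31.50/(22.17 + 31.50) = 6.87 V.

V ≈ 6.87 V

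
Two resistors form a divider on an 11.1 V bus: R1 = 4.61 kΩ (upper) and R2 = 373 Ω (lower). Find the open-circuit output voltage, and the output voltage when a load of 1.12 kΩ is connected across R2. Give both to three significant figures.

Unloaded: 0.831 V; loaded: 0.635 V

Open-circuit: V = 11.1 × 373/(4610 + 373) = 0.831 V.
With the load, R2 becomes R2‖R_L = 279.8 Ω, so V = 11.1 × 279.8/4890 = 0.635 V.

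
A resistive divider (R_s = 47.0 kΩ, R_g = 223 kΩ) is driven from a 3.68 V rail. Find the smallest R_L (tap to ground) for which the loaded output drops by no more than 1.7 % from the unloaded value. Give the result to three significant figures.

Output resistance R_th = R_s‖R_g = (47.0 × 223)/270.0 = 38.82 kΩ.
The fractional drop is R_th/(R_th + R_L); requiring this ≤ 0.0170 gives R_L ≥ R_th(1/0.0170 − 1) = 38.82 × 57.82 = 2.24 MΩ.

R_L(min) ≈ 2.24 MΩ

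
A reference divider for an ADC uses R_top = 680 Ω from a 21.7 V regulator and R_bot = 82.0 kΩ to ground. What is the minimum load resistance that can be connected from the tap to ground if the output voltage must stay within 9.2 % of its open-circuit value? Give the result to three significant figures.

R_L(min) ≈ 6.66 kΩ

Output resistance R_th = R_top‖R_bot = (680 × 82000)/82680 = 674.4 Ω.
The fractional drop is R_th/(R_th + R_L); requiring this ≤ 0.0920 gives R_L ≥ R_th(1/0.0920 − 1) = 674.4 × 9.870 = 6.66 kΩ.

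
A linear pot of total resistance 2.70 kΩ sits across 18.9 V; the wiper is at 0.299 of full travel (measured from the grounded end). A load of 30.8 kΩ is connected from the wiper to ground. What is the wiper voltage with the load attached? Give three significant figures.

V ≈ 5.55 V

The wiper splits the pot into (1−α)R = 1893 Ω above and αR = 807.3 Ω below.
Lower section ‖ load = 786.7 Ω.
V_wiper = 18.9 × 786.7/(1893 + 786.7) = 5.55 V.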